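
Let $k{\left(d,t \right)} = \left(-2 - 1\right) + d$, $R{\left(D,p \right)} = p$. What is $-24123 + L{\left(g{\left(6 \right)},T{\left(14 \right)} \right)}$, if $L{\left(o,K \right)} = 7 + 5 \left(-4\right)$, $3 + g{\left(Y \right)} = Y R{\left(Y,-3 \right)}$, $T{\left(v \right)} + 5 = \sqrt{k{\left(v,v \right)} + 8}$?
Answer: $-24136$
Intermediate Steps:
$k{\left(d,t \right)} = -3 + d$
$T{\left(v \right)} = -5 + \sqrt{5 + v}$ ($T{\left(v \right)} = -5 + \sqrt{\left(-3 + v\right) + 8} = -5 + \sqrt{5 + v}$)
$g{\left(Y \right)} = -3 - 3 Y$ ($g{\left(Y \right)} = -3 + Y \left(-3\right) = -3 - 3 Y$)
$L{\left(o,K \right)} = -13$ ($L{\left(o,K \right)} = 7 - 20 = -13$)
$-24123 + L{\left(g{\left(6 \right)},T{\left(14 \right)} \right)} = -24123 - 13 = -24136$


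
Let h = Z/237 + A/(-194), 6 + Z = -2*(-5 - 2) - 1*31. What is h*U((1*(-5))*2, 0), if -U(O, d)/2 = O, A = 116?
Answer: -319540/22989 ≈ -13.900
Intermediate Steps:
U(O, d) = -2*O
Z = -23 (Z = -6 + (-2*(-5 - 2) - 1*31) = -6 + (-2*(-7) - 31) = -6 + (14 - 31) = -6 - 17 = -23)
h = -15977/22989 (h = -23/237 + 116/(-194) = -23*1/237 + 116*(-1/194) = -23/237 - 58/97 = -15977/22989 ≈ -0.69498)
h*U((1*(-5))*2, 0) = -(-31954)*(1*(-5))*2/22989 = -(-31954)*(-5*2)/22989 = -(-31954)*(-10)/22989 = -15977/22989*20 = -319540/22989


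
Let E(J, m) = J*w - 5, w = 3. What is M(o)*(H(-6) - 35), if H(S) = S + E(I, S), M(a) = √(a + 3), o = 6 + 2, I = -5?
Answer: -61*√11 ≈ -202.31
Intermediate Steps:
o = 8
E(J, m) = -5 + 3*J (E(J, m) = J*3 - 5 = 3*J - 5 = -5 + 3*J)
M(a) = √(3 + a)
H(S) = -20 + S (H(S) = S + (-5 + 3*(-5)) = S + (-5 - 15) = S - 20 = -20 + S)
M(o)*(H(-6) - 35) = √(3 + 8)*((-20 - 6) - 35) = √11*(-26 - 35) = √11*(-61) = -61*√11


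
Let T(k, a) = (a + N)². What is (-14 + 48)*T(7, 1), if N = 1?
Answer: 136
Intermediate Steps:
T(k, a) = (1 + a)² (T(k, a) = (a + 1)² = (1 + a)²)
(-14 + 48)*T(7, 1) = (-14 + 48)*(1 + 1)² = 34*2² = 34*4 = 136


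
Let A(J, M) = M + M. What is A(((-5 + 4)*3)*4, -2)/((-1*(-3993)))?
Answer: -4/3993 ≈ -0.0010018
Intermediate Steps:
A(J, M) = 2*M
A(((-5 + 4)*3)*4, -2)/((-1*(-3993))) = (2*(-2))/((-1*(-3993))) = -4/3993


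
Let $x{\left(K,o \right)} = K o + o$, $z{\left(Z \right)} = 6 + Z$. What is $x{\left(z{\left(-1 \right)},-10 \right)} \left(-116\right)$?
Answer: $6960$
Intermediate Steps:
$x{\left(K,o \right)} = o + K o$
$x{\left(z{\left(-1 \right)},-10 \right)} \left(-116\right) = - 10 \left(1 + \left(6 - 1\right)\right) \left(-116\right) = - 10 \left(1 + 5\right) \left(-116\right) = \left(-10\right) 6 \left(-116\right) = \left(-60\right) \left(-116\right) = 6960$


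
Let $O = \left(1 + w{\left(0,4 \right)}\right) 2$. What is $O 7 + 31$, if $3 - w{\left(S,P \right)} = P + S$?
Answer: $31$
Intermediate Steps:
$w{\left(S,P \right)} = 3 - P - S$ ($w{\left(S,P \right)} = 3 - \left(P + S\right) = 3 - P - S$)
$O = 0$ ($O = \left(1 - 1\right) 2 = 0 \cdot 2 = 0$)
$O 7 + 31 = 0 \cdot 7 + 31 = 0 + 31 = 31$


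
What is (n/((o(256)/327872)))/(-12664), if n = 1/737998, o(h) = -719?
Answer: 20492/419986174823 ≈ 4.8792e-8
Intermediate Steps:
n = 1/737998 ≈ 1.3550e-6
(n/((o(256)/327872)))/(-12664) = (1/(737998*((-719/327872))))/(-12664) = (1/(737998*((-719*1/327872))))*(-1/12664) = (1/(737998*(-719/327872)))*(-1/12664) = ((1/737998)*(-327872/719))*(-1/12664) = -163936/265310281*(-1/12664) = 20492/419986174823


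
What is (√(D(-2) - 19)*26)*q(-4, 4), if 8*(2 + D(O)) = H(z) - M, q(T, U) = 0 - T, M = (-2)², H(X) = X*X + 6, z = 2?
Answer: 468*I ≈ 468.0*I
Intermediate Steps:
H(X) = 6 + X² (H(X) = X² + 6 = 6 + X²)
M = 4
q(T, U) = -T
D(O) = -5/4 (D(O) = -2 + ((6 + 2²) - 1*4)/8 = -2 + ((6 + 4) - 4)/8 = -2 + (10 - 4)/8 = -2 + (⅛)*6 = -2 + ¾ = -5/4)
(√(D(-2) - 19)*26)*q(-4, 4) = (√(-5/4 - 19)*26)*(-1*(-4)) = (√(-81/4)*26)*4 = ((9*I/2)*26)*4 = (117*I)*4 = 468*I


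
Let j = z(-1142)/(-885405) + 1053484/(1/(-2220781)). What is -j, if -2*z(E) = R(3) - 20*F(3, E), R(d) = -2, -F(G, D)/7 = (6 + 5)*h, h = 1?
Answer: 2071455687825195851/885405 ≈ 2.3396e+12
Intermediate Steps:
F(G, D) = -77 (F(G, D) = -7*(6 + 5) = -77)
z(E) = -769 (z(E) = -(-2 - 20*(-77))/2 = -(-2 + 1540)/2 = -1/2*1538 = -769)
j = -2071455687825195851/885405 (j = -769/(-885405) + 1053484/(1/(-2220781)) = -769*(-1/885405) + 1053484/(-1/2220781) = 769/885405 + 1053484*(-2220781) = 769/885405 - 2339557251004 = -2071455687825195851/885405 ≈ -2.3396e+12)
-j = -1*(-2071455687825195851/885405) = 2071455687825195851/885405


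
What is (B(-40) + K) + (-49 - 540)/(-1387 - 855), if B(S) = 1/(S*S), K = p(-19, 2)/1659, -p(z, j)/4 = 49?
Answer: 3248383/22372800 ≈ 0.14519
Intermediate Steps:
p(z, j) = -196 (p(z, j) = -4*49 = -196)
K = -28/237 (K = -196/1659 = -196*1/1659 = -28/237 ≈ -0.11814)
B(S) = S⁻² (B(S) = 1/(S²) = S⁻²)
(B(-40) + K) + (-49 - 540)/(-1387 - 855) = ((-40)⁻² - 28/237) + (-49 - 540)/(-1387 - 855) = (1/1600 - 28/237) - 589/(-2242) = -44563/379200 - 589*(-1/2242) = -44563/379200 + 31/118 = 3248383/22372800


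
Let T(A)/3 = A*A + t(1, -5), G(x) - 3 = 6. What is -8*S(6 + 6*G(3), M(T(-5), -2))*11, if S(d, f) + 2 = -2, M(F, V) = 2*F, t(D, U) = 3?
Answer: 352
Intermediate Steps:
G(x) = 9 (G(x) = 3 + 6 = 9)
T(A) = 9 + 3*A² (T(A) = 3*(A*A + 3) = 3*(A² + 3) = 3*(3 + A²) = 9 + 3*A²)
S(d, f) = -4 (S(d, f) = -2 - 2 = -4)
-8*S(6 + 6*G(3), M(T(-5), -2))*11 = -8*(-4)*11 = 32*11 = 352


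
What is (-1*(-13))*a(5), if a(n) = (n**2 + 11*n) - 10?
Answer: 910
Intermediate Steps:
a(n) = -10 + n**2 + 11*n
(-1*(-13))*a(5) = (-1*(-13))*(-10 + 5**2 + 11*5) = 13*(-10 + 25 + 55) = 13*70 = 910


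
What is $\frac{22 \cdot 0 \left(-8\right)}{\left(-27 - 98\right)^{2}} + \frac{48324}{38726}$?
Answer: $\frac{24162}{19363} \approx 1.2478$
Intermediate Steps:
$\frac{22 \cdot 0 \left(-8\right)}{\left(-27 - 98\right)^{2}} + \frac{48324}{38726} = \frac{0 \left(-8\right)}{\left(-125\right)^{2}} + 48324 \cdot \frac{1}{38726} = \frac{0}{15625} + \frac{24162}{19363} = 0 \cdot \frac{1}{15625} + \frac{24162}{19363} = 0 + \frac{24162}{19363} = \frac{24162}{19363}$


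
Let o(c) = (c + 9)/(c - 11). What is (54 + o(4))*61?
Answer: 22265/7 ≈ 3180.7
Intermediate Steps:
o(c) = (9 + c)/(-11 + c)
(54 + o(4))*61 = (54 + (9 + 4)/(-11 + 4))*61 = (54 + 13/(-7))*61 = (54 - ⅐*13)*61 = (54 - 13/7)*61 = (365/7)*61 = 22265/7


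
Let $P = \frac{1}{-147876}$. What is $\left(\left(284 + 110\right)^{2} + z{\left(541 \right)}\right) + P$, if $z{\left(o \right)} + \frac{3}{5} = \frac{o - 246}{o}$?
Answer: $\frac{62095089092527}{400004580} \approx 1.5524 \cdot 10^{5}$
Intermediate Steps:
$z{\left(o \right)} = - \frac{3}{5} + \frac{-246 + o}{o}$ ($z{\left(o \right)} = - \frac{3}{5} + \frac{o - 246}{o} = - \frac{3}{5} + \frac{-246 + o}{o}$)
$P = - \frac{1}{147876} \approx -6.7624 \cdot 10^{-6}$
$\left(\left(284 + 110\right)^{2} + z{\left(541 \right)}\right) + P = \left(\left(284 + 110\right)^{2} + \left(\frac{2}{5} - \frac{246}{541}\right)\right) - \frac{1}{147876} = \left(394^{2} + \left(\frac{2}{5} - \frac{246}{541}\right)\right) - \frac{1}{147876} = \left(155236 + \left(\frac{2}{5} - \frac{246}{541}\right)\right) - \frac{1}{147876} = \left(155236 - \frac{148}{2705}\right) - \frac{1}{147876} = \frac{419913232}{2705} - \frac{1}{147876} = \frac{62095089092527}{400004580}$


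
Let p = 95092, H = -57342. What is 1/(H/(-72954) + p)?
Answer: 12159/1156233185 ≈ 1.0516e-5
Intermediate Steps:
1/(H/(-72954) + p) = 1/(-57342/(-72954) + 95092) = 1/(-57342*(-1/72954) + 95092) = 1/(9557/12159 + 95092) = 1/(1156233185/12159) = 12159/1156233185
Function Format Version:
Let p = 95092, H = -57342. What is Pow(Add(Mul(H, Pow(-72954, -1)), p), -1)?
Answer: Rational(12159, 1156233185) ≈ 1.0516e-5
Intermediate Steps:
Pow(Add(Mul(H, Pow(-72954, -1)), p), -1) = Pow(Add(Mul(-57342, Pow(-72954, -1)), 95092), -1) = Pow(Add(Mul(-57342, Rational(-1, 72954)), 95092), -1) = Pow(Add(Rational(9557, 12159), 95092), -1) = Pow(Rational(1156233185, 12159), -1) = Rational(12159, 1156233185)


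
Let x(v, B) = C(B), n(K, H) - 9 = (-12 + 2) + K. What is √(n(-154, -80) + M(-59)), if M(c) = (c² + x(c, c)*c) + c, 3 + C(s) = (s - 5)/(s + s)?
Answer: 2*√853 ≈ 58.412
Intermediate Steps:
C(s) = -3 + (-5 + s)/(2*s) (C(s) = -3 + (s - 5)/(s + s) = -3 + (-5 + s)/((2*s)) = -3 + (-5 + s)*(1/(2*s)) = -3 + (-5 + s)/(2*s))
n(K, H) = -1 + K (n(K, H) = 9 + ((-12 + 2) + K) = 9 + (-10 + K) = -1 + K)
x(v, B) = 5*(-1 - B)/(2*B)
M(c) = -5/2 + c² - 3*c/2 (M(c) = (c² + (5*(-1 - c)/(2*c))*c) + c = (c² + (-5/2 - 5*c/2)) + c = (-5/2 + c² - 5*c/2) + c = -5/2 + c² - 3*c/2)
√(n(-154, -80) + M(-59)) = √((-1 - 154) + (-5/2 + (-59)² - 3/2*(-59))) = √(-155 + (-5/2 + 3481 + 177/2)) = √(-155 + 3567) = √3412 = 2*√853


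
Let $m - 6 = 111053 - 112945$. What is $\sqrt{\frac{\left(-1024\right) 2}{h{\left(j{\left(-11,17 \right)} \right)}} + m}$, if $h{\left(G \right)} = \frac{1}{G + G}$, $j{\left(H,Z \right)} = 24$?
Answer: $i \sqrt{100190} \approx 316.53 i$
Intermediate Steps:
$h{\left(G \right)} = \frac{1}{2 G}$
$m = -1886$ ($m = 6 + \left(111053 - 112945\right) = 6 - 1892 = -1886$)
$\sqrt{\frac{\left(-1024\right) 2}{h{\left(j{\left(-11,17 \right)} \right)}} + m} = \sqrt{\frac{\left(-1024\right) 2}{\frac{1}{2} \cdot \frac{1}{24}} - 1886} = \sqrt{- \frac{2048}{\frac{1}{2} \cdot \frac{1}{24}} - 1886} = \sqrt{- 2048 \frac{1}{\frac{1}{48}} - 1886} = \sqrt{\left(-2048\right) 48 - 1886} = \sqrt{-98304 - 1886} = \sqrt{-100190} = i \sqrt{100190}$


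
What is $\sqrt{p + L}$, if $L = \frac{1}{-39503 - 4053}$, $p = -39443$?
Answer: $\frac{i \sqrt{18707076695701}}{21778} \approx 198.6 i$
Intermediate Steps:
$L = - \frac{1}{43556}$ ($L = \frac{1}{-43556} = - \frac{1}{43556} \approx -2.2959 \cdot 10^{-5}$)
$\sqrt{p + L} = \sqrt{-39443 - \frac{1}{43556}} = \sqrt{- \frac{1717979309}{43556}} = \frac{i \sqrt{18707076695701}}{21778}$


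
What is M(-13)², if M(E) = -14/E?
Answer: 196/169 ≈ 1.1598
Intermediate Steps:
M(-13)² = (-14/(-13))² = (-14*(-1/13))² = (14/13)² = 196/169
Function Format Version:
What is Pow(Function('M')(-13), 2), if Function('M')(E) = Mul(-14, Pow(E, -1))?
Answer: Rational(196, 169) ≈ 1.1598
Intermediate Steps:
Pow(Function('M')(-13), 2) = Pow(Mul(-14, Pow(-13, -1)), 2) = Pow(Mul(-14, Rational(-1, 13)), 2) = Pow(Rational(14, 13), 2) = Rational(196, 169)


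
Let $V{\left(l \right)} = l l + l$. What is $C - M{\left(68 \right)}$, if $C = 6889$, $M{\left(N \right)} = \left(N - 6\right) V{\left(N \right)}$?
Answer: $-284015$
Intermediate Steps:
$V{\left(l \right)} = l + l^{2}$ ($V{\left(l \right)} = l^{2} + l = l + l^{2}$)
$M{\left(N \right)} = N \left(1 + N\right) \left(-6 + N\right)$ ($M{\left(N \right)} = \left(N - 6\right) N \left(1 + N\right) = \left(-6 + N\right) N \left(1 + N\right) = N \left(1 + N\right) \left(-6 + N\right)$)
$C - M{\left(68 \right)} = 6889 - 68 \left(1 + 68\right) \left(-6 + 68\right) = 6889 - 68 \cdot 69 \cdot 62 = 6889 - 290904 = -284015$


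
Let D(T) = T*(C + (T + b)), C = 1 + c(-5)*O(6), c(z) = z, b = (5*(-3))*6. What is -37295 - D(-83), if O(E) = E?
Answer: -54061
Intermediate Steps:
b = -90 (b = -15*6 = -90)
C = -29 (C = 1 - 5*6 = 1 - 30 = -29)
D(T) = T*(-119 + T) (D(T) = T*(-29 + (T - 90)) = T*(-29 + (-90 + T)) = T*(-119 + T))
-37295 - D(-83) = -37295 - (-83)*(-119 - 83) = -37295 - (-83)*(-202) = -37295 - 1*16766 = -37295 - 16766 = -54061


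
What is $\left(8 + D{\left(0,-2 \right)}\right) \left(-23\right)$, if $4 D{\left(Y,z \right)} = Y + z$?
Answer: $- \frac{345}{2} \approx -172.5$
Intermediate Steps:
$D{\left(Y,z \right)} = \frac{Y}{4} + \frac{z}{4}$ ($D{\left(Y,z \right)} = \frac{Y + z}{4} = \frac{Y}{4} + \frac{z}{4}$)
$\left(8 + D{\left(0,-2 \right)}\right) \left(-23\right) = \left(8 + \left(\frac{1}{4} \cdot 0 + \frac{1}{4} \left(-2\right)\right)\right) \left(-23\right) = \left(8 + \left(0 - \frac{1}{2}\right)\right) \left(-23\right) = \left(8 - \frac{1}{2}\right) \left(-23\right) = \frac{15}{2} \left(-23\right) = - \frac{345}{2}$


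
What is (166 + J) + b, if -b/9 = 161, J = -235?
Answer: -1518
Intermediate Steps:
b = -1449 (b = -9*161 = -1449)
(166 + J) + b = (166 - 235) - 1449 = -69 - 1449 = -1518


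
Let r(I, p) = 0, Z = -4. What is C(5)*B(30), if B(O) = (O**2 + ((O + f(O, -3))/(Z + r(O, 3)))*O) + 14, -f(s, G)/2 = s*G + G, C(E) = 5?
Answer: -3530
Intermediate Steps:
f(s, G) = -2*G - 2*G*s (f(s, G) = -2*(s*G + G) = -2*(G*s + G) = -2*(G + G*s) = -2*G - 2*G*s)
B(O) = 14 + O**2 + O*(-3/2 - 7*O/4) (B(O) = (O**2 + ((O - 2*(-3)*(1 + O))/(-4 + 0))*O) + 14 = (O**2 + ((O + (6 + 6*O))/(-4))*O) + 14 = (O**2 + ((6 + 7*O)*(-1/4))*O) + 14 = (O**2 + (-3/2 - 7*O/4)*O) + 14 = (O**2 + O*(-3/2 - 7*O/4)) + 14 = 14 + O**2 + O*(-3/2 - 7*O/4))
C(5)*B(30) = 5*(14 - 3/2*30 - 3/4*30**2) = 5*(14 - 45 - 3/4*900) = 5*(14 - 45 - 675) = 5*(-706) = -3530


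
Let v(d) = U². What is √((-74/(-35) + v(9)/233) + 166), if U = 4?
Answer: 2*√2796210865/8155 ≈ 12.969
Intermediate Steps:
v(d) = 16 (v(d) = 4² = 16)
√((-74/(-35) + v(9)/233) + 166) = √((-74/(-35) + 16/233) + 166) = √((-74*(-1/35) + 16*(1/233)) + 166) = √((74/35 + 16/233) + 166) = √(17802/8155 + 166) = √(1371532/8155) = 2*√2796210865/8155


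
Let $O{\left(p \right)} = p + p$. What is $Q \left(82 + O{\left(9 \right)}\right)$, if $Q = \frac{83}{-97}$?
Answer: $- \frac{8300}{97} \approx -85.567$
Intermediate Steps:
$O{\left(p \right)} = 2 p$
$Q = - \frac{83}{97}$ ($Q = 83 \left(- \frac{1}{97}\right) = - \frac{83}{97} \approx -0.85567$)
$Q \left(82 + O{\left(9 \right)}\right) = - \frac{83 \left(82 + 2 \cdot 9\right)}{97} = - \frac{83 \left(82 + 18\right)}{97} = \left(- \frac{83}{97}\right) 100 = - \frac{8300}{97}$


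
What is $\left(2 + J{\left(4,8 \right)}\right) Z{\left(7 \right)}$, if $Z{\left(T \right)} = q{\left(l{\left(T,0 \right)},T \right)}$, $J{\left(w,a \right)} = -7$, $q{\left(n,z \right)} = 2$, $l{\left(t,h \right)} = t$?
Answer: $-10$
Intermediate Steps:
$Z{\left(T \right)} = 2$
$\left(2 + J{\left(4,8 \right)}\right) Z{\left(7 \right)} = \left(2 - 7\right) 2 = \left(-5\right) 2 = -10$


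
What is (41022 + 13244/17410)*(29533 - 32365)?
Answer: -1011316069824/8705 ≈ -1.1618e+8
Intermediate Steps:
(41022 + 13244/17410)*(29533 - 32365) = (41022 + 13244*(1/17410))*(-2832) = (41022 + 6622/8705)*(-2832) = (357103132/8705)*(-2832) = -1011316069824/8705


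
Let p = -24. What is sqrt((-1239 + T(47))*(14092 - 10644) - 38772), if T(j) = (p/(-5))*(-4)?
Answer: 18*I*sqrt(337735)/5 ≈ 2092.1*I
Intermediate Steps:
T(j) = -96/5 (T(j) = -24/(-5)*(-4) = -24*(-1/5)*(-4) = (24/5)*(-4) = -96/5)
sqrt((-1239 + T(47))*(14092 - 10644) - 38772) = sqrt((-1239 - 96/5)*(14092 - 10644) - 38772) = sqrt(-6291/5*3448 - 38772) = sqrt(-21691368/5 - 38772) = sqrt(-21885228/5) = 18*I*sqrt(337735)/5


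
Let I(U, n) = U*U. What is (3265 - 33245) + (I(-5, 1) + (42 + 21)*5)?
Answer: -29640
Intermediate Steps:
I(U, n) = U**2
(3265 - 33245) + (I(-5, 1) + (42 + 21)*5) = (3265 - 33245) + ((-5)**2 + (42 + 21)*5) = -29980 + (25 + 63*5) = -29980 + (25 + 315) = -29980 + 340 = -29640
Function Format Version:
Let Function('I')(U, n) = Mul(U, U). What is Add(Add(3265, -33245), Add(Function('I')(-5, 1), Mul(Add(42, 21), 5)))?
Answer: -29640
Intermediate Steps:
Function('I')(U, n) = Pow(U, 2)
Add(Add(3265, -33245), Add(Function('I')(-5, 1), Mul(Add(42, 21), 5))) = Add(Add(3265, -33245), Add(Pow(-5, 2), Mul(Add(42, 21), 5))) = Add(-29980, Add(25, Mul(63, 5))) = Add(-29980, Add(25, 315)) = Add(-29980, 340) = -29640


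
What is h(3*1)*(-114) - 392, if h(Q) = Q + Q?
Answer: -1076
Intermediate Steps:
h(Q) = 2*Q
h(3*1)*(-114) - 392 = (2*(3*1))*(-114) - 392 = (2*3)*(-114) - 392 = 6*(-114) - 392 = -684 - 392 = -1076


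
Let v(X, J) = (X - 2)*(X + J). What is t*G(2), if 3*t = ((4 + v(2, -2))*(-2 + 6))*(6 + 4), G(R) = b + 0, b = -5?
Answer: -800/3 ≈ -266.67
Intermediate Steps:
v(X, J) = (-2 + X)*(J + X)
G(R) = -5 (G(R) = -5 + 0 = -5)
t = 160/3 (t = (((4 + (2² - 2*(-2) - 2*2 - 2*2))*(-2 + 6))*(6 + 4))/3 = (((4 + (4 + 4 - 4 - 4))*4)*10)/3 = (((4 + 0)*4)*10)/3 = ((4*4)*10)/3 = (16*10)/3 = (⅓)*160 = 160/3 ≈ 53.333)
t*G(2) = (160/3)*(-5) = -800/3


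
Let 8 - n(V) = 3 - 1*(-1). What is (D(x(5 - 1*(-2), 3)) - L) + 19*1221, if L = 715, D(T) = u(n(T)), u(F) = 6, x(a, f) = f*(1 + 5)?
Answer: 22490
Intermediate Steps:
x(a, f) = 6*f (x(a, f) = f*6 = 6*f)
n(V) = 4 (n(V) = 8 - (3 - 1*(-1)) = 8 - (3 + 1) = 8 - 1*4 = 8 - 4 = 4)
D(T) = 6
(D(x(5 - 1*(-2), 3)) - L) + 19*1221 = (6 - 1*715) + 19*1221 = (6 - 715) + 23199 = -709 + 23199 = 22490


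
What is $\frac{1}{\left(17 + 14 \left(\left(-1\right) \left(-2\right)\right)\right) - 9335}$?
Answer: $- \frac{1}{9290} \approx -0.00010764$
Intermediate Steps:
$\frac{1}{\left(17 + 14 \left(\left(-1\right) \left(-2\right)\right)\right) - 9335} = \frac{1}{\left(17 + 14 \cdot 2\right) - 9335} = \frac{1}{\left(17 + 28\right) - 9335} = \frac{1}{45 - 9335} = \frac{1}{-9290} = - \frac{1}{9290}$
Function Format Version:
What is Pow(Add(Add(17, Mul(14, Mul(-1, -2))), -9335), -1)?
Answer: Rational(-1, 9290) ≈ -0.00010764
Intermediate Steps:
Pow(Add(Add(17, Mul(14, Mul(-1, -2))), -9335), -1) = Pow(Add(Add(17, Mul(14, 2)), -9335), -1) = Pow(Add(Add(17, 28), -9335), -1) = Pow(Add(45, -9335), -1) = Pow(-9290, -1) = Rational(-1, 9290)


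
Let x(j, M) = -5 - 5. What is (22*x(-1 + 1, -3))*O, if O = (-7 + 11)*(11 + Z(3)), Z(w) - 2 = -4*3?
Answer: -880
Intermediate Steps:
Z(w) = -10 (Z(w) = 2 - 4*3 = 2 - 12 = -10)
x(j, M) = -10
O = 4 (O = (-7 + 11)*(11 - 10) = 4*1 = 4)
(22*x(-1 + 1, -3))*O = (22*(-10))*4 = -220*4 = -880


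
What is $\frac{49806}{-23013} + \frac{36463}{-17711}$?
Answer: $- \frac{191248565}{45287027} \approx -4.223$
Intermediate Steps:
$\frac{49806}{-23013} + \frac{36463}{-17711} = 49806 \left(- \frac{1}{23013}\right) + 36463 \left(- \frac{1}{17711}\right) = - \frac{5534}{2557} - \frac{36463}{17711} = - \frac{191248565}{45287027}$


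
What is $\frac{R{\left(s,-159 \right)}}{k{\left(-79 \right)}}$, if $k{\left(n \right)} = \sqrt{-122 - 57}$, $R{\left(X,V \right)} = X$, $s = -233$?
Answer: $\frac{233 i \sqrt{179}}{179} \approx 17.415 i$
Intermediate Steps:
$k{\left(n \right)} = i \sqrt{179}$ ($k{\left(n \right)} = \sqrt{-179} = i \sqrt{179}$)
$\frac{R{\left(s,-159 \right)}}{k{\left(-79 \right)}} = - \frac{233}{i \sqrt{179}} = - 233 \left(- \frac{i \sqrt{179}}{179}\right) = \frac{233 i \sqrt{179}}{179}$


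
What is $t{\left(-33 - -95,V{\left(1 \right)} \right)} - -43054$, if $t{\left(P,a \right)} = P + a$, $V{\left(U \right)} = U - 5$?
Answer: $43112$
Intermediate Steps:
$V{\left(U \right)} = -5 + U$ ($V{\left(U \right)} = U - 5 = -5 + U$)
$t{\left(-33 - -95,V{\left(1 \right)} \right)} - -43054 = \left(\left(-33 - -95\right) + \left(-5 + 1\right)\right) - -43054 = \left(\left(-33 + 95\right) - 4\right) + 43054 = \left(62 - 4\right) + 43054 = 58 + 43054 = 43112$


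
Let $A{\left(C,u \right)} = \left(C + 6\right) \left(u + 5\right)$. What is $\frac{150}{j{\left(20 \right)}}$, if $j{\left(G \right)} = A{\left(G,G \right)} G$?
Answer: $\frac{3}{260} \approx 0.011538$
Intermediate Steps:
$A{\left(C,u \right)} = \left(5 + u\right) \left(6 + C\right)$ ($A{\left(C,u \right)} = \left(6 + C\right) \left(5 + u\right) = \left(5 + u\right) \left(6 + C\right)$)
$j{\left(G \right)} = G \left(30 + G^{2} + 11 G\right)$ ($j{\left(G \right)} = \left(30 + 5 G + 6 G + G G\right) G = \left(30 + 5 G + 6 G + G^{2}\right) G = \left(30 + G^{2} + 11 G\right) G = G \left(30 + G^{2} + 11 G\right)$)
$\frac{150}{j{\left(20 \right)}} = \frac{150}{20 \left(30 + 20^{2} + 11 \cdot 20\right)} = \frac{150}{20 \left(30 + 400 + 220\right)} = \frac{150}{20 \cdot 650} = \frac{150}{13000} = 150 \cdot \frac{1}{13000} = \frac{3}{260}$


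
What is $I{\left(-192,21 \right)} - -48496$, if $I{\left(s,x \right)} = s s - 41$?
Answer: $85319$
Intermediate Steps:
$I{\left(s,x \right)} = -41 + s^{2}$ ($I{\left(s,x \right)} = s^{2} - 41 = -41 + s^{2}$)
$I{\left(-192,21 \right)} - -48496 = \left(-41 + \left(-192\right)^{2}\right) - -48496 = \left(-41 + 36864\right) + 48496 = 36823 + 48496 = 85319$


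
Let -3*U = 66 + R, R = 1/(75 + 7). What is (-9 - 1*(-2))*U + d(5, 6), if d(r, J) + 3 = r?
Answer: 38383/246 ≈ 156.03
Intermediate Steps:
R = 1/82 ≈ 0.012195
U = -5413/246 (U = -(66 + 1/82)/3 = -1/3*5413/82 = -5413/246 ≈ -22.004)
d(r, J) = -3 + r
(-9 - 1*(-2))*U + d(5, 6) = (-9 - 1*(-2))*(-5413/246) + (-3 + 5) = (-9 + 2)*(-5413/246) + 2 = -7*(-5413/246) + 2 = 37891/246 + 2 = 38383/246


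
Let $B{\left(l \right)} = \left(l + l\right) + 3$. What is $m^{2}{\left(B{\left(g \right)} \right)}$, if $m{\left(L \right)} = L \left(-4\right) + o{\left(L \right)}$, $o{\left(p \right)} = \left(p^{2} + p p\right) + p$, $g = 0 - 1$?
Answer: $1$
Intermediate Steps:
$g = -1$
$B{\left(l \right)} = 3 + 2 l$ ($B{\left(l \right)} = 2 l + 3 = 3 + 2 l$)
$o{\left(p \right)} = p + 2 p^{2}$ ($o{\left(p \right)} = \left(p^{2} + p^{2}\right) + p = 2 p^{2} + p = p + 2 p^{2}$)
$m{\left(L \right)} = - 4 L + L \left(1 + 2 L\right)$ ($m{\left(L \right)} = L \left(-4\right) + L \left(1 + 2 L\right) = - 4 L + L \left(1 + 2 L\right)$)
$m^{2}{\left(B{\left(g \right)} \right)} = \left(\left(3 + 2 \left(-1\right)\right) \left(-3 + 2 \left(3 + 2 \left(-1\right)\right)\right)\right)^{2} = \left(\left(3 - 2\right) \left(-3 + 2 \left(3 - 2\right)\right)\right)^{2} = \left(1 \left(-3 + 2 \cdot 1\right)\right)^{2} = \left(1 \left(-3 + 2\right)\right)^{2} = \left(1 \left(-1\right)\right)^{2} = \left(-1\right)^{2} = 1$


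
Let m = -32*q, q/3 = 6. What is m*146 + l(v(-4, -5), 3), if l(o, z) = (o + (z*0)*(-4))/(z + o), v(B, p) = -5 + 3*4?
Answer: -840953/10 ≈ -84095.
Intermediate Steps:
q = 18 (q = 3*6 = 18)
v(B, p) = 7 (v(B, p) = -5 + 12 = 7)
m = -576 (m = -32*18 = -576)
l(o, z) = o/(o + z) (l(o, z) = (o + 0*(-4))/(o + z) = (o + 0)/(o + z) = o/(o + z))
m*146 + l(v(-4, -5), 3) = -576*146 + 7/(7 + 3) = -84096 + 7/10 = -840953/10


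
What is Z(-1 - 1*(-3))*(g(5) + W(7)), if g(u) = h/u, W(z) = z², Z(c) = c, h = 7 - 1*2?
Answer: 100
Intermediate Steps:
h = 5 (h = 7 - 2 = 5)
g(u) = 5/u
Z(-1 - 1*(-3))*(g(5) + W(7)) = (-1 - 1*(-3))*(5/5 + 7²) = (-1 + 3)*(5*(⅕) + 49) = 2*(1 + 49) = 2*50 = 100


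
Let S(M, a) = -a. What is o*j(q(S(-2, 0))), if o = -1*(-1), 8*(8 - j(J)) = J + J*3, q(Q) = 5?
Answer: 11/2 ≈ 5.5000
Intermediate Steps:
j(J) = 8 - J/2 (j(J) = 8 - (J + J*3)/8 = 8 - (J + 3*J)/8 = 8 - J/2)
o = 1
o*j(q(S(-2, 0))) = 1*(8 - ½*5) = 1*(8 - 5/2) = 1*(11/2) = 11/2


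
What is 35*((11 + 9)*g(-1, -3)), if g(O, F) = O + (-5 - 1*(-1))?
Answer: -3500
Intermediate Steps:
g(O, F) = -4 + O (g(O, F) = O + (-5 + 1) = O - 4 = -4 + O)
35*((11 + 9)*g(-1, -3)) = 35*((11 + 9)*(-4 - 1)) = 35*(20*(-5)) = 35*(-100) = -3500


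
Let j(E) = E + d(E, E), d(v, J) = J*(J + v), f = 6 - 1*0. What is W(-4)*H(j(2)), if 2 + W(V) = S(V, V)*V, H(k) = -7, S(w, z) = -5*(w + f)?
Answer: -266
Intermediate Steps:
f = 6 (f = 6 + 0 = 6)
S(w, z) = -30 - 5*w (S(w, z) = -5*(w + 6) = -5*(6 + w) = -30 - 5*w)
j(E) = E + 2*E² (j(E) = E + E*(E + E) = E + E*(2*E) = E + 2*E²)
W(V) = -2 + V*(-30 - 5*V) (W(V) = -2 + (-30 - 5*V)*V = -2 + V*(-30 - 5*V))
W(-4)*H(j(2)) = (-2 - 5*(-4)*(6 - 4))*(-7) = (-2 - 5*(-4)*2)*(-7) = (-2 + 40)*(-7) = 38*(-7) = -266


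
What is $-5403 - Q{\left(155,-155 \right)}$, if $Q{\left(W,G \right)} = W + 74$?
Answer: $-5632$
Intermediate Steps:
$Q{\left(W,G \right)} = 74 + W$
$-5403 - Q{\left(155,-155 \right)} = -5403 - \left(74 + 155\right) = -5403 - 229 = -5632$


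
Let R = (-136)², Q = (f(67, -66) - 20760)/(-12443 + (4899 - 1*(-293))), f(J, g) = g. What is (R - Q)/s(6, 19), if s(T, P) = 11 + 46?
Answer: 44697890/137769 ≈ 324.44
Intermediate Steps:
s(T, P) = 57
Q = 6942/2417 (Q = (-66 - 20760)/(-12443 + (4899 - 1*(-293))) = -20826/(-12443 + (4899 + 293)) = -20826/(-12443 + 5192) = -20826/(-7251) = -20826*(-1/7251) = 6942/2417 ≈ 2.8722)
R = 18496
(R - Q)/s(6, 19) = (18496 - 1*6942/2417)/57 = (18496 - 6942/2417)*(1/57) = (44697890/2417)*(1/57) = 44697890/137769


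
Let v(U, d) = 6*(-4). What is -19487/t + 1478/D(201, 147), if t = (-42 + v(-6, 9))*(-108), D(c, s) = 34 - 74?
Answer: -1414333/35640 ≈ -39.684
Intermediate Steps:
v(U, d) = -24
D(c, s) = -40
t = 7128 (t = (-42 - 24)*(-108) = -66*(-108) = 7128)
-19487/t + 1478/D(201, 147) = -19487/7128 + 1478/(-40) = -19487*1/7128 + 1478*(-1/40) = -19487/7128 - 739/20 = -1414333/35640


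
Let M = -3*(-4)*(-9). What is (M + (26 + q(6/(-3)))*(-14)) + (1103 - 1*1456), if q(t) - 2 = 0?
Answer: -853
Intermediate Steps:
q(t) = 2 (q(t) = 2 + 0 = 2)
M = -108 (M = 12*(-9) = -108)
(M + (26 + q(6/(-3)))*(-14)) + (1103 - 1*1456) = (-108 + (26 + 2)*(-14)) + (1103 - 1*1456) = (-108 + 28*(-14)) + (1103 - 1456) = (-108 - 392) - 353 = -500 - 353 = -853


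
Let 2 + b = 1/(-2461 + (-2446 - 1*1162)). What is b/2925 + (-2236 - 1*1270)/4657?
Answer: -62294429773/82670249025 ≈ -0.75353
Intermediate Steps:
b = -12139/6069 (b = -2 + 1/(-2461 + (-2446 - 1*1162)) = -2 + 1/(-2461 + (-2446 - 1162)) = -2 + 1/(-2461 - 3608) = -2 + 1/(-6069) = -2 - 1/6069 = -12139/6069 ≈ -2.0002)
b/2925 + (-2236 - 1*1270)/4657 = -12139/6069/2925 + (-2236 - 1*1270)/4657 = -12139/6069*1/2925 + (-2236 - 1270)*(1/4657) = -12139/17751825 - 3506*1/4657 = -12139/17751825 - 3506/4657 = -62294429773/82670249025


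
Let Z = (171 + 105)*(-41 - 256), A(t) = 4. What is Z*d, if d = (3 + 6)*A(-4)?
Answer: -2950992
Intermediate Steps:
d = 36 (d = (3 + 6)*4 = 9*4 = 36)
Z = -81972 (Z = 276*(-297) = -81972)
Z*d = -81972*36 = -2950992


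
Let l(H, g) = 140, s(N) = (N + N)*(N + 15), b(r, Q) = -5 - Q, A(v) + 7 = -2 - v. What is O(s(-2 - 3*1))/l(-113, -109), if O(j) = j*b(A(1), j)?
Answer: -475/7 ≈ -67.857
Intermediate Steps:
A(v) = -9 - v (A(v) = -7 + (-2 - v) = -9 - v)
s(N) = 2*N*(15 + N) (s(N) = (2*N)*(15 + N) = 2*N*(15 + N))
O(j) = j*(-5 - j)
O(s(-2 - 3*1))/l(-113, -109) = -2*(-2 - 3*1)*(15 + (-2 - 3*1))*(5 + 2*(-2 - 3*1)*(15 + (-2 - 3*1)))/140 = -2*(-2 - 3)*(15 + (-2 - 3))*(5 + 2*(-2 - 3)*(15 + (-2 - 3)))*(1/140) = -2*(-5)*(15 - 5)*(5 + 2*(-5)*(15 - 5))*(1/140) = -2*(-5)*10*(5 + 2*(-5)*10)*(1/140) = -1*(-100)*(5 - 100)*(1/140) = -1*(-100)*(-95)*(1/140) = -9500*1/140 = -475/7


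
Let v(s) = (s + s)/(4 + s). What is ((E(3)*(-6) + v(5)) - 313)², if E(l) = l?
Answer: 8814961/81 ≈ 1.0883e+5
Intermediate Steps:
v(s) = 2*s/(4 + s) (v(s) = (2*s)/(4 + s) = 2*s/(4 + s))
((E(3)*(-6) + v(5)) - 313)² = ((3*(-6) + 2*5/(4 + 5)) - 313)² = ((-18 + 2*5/9) - 313)² = ((-18 + 2*5*(⅑)) - 313)² = ((-18 + 10/9) - 313)² = (-152/9 - 313)² = (-2969/9)² = 8814961/81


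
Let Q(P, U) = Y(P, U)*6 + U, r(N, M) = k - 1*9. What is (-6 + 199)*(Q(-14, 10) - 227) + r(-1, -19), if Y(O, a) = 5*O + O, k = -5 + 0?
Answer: -139167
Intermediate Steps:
k = -5
Y(O, a) = 6*O
r(N, M) = -14 (r(N, M) = -5 - 1*9 = -5 - 9 = -14)
Q(P, U) = U + 36*P (Q(P, U) = (6*P)*6 + U = 36*P + U = U + 36*P)
(-6 + 199)*(Q(-14, 10) - 227) + r(-1, -19) = (-6 + 199)*((10 + 36*(-14)) - 227) - 14 = 193*((10 - 504) - 227) - 14 = 193*(-494 - 227) - 14 = 193*(-721) - 14 = -139153 - 14 = -139167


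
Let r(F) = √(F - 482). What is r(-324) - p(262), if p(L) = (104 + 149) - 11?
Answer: -242 + I*√806 ≈ -242.0 + 28.39*I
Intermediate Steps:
r(F) = √(-482 + F)
p(L) = 242 (p(L) = 253 - 11 = 242)
r(-324) - p(262) = √(-482 - 324) - 1*242 = √(-806) - 242 = I*√806 - 242 = -242 + I*√806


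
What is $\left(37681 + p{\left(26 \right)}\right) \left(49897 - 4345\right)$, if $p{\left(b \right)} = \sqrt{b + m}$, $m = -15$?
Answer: $1716444912 + 45552 \sqrt{11} \approx 1.7166 \cdot 10^{9}$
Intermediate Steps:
$p{\left(b \right)} = \sqrt{-15 + b}$ ($p{\left(b \right)} = \sqrt{b - 15} = \sqrt{-15 + b}$)
$\left(37681 + p{\left(26 \right)}\right) \left(49897 - 4345\right) = \left(37681 + \sqrt{-15 + 26}\right) \left(49897 - 4345\right) = \left(37681 + \sqrt{11}\right) 45552 = 1716444912 + 45552 \sqrt{11}$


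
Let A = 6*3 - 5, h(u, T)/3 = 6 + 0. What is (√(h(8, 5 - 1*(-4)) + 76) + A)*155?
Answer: 2015 + 155*√94 ≈ 3517.8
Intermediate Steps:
h(u, T) = 18 (h(u, T) = 3*(6 + 0) = 3*6 = 18)
A = 13 (A = 18 - 5 = 13)
(√(h(8, 5 - 1*(-4)) + 76) + A)*155 = (√(18 + 76) + 13)*155 = (√94 + 13)*155 = (13 + √94)*155 = 2015 + 155*√94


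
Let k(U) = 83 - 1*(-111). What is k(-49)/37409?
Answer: 194/37409 ≈ 0.0051859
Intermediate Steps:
k(U) = 194 (k(U) = 83 + 111 = 194)
k(-49)/37409 = 194/37409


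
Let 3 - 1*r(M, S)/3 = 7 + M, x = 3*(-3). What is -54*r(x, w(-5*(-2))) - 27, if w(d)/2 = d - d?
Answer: -837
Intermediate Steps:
w(d) = 0 (w(d) = 2*(d - d) = 2*0 = 0)
x = -9
r(M, S) = -12 - 3*M (r(M, S) = 9 - 3*(7 + M) = 9 + (-21 - 3*M) = -12 - 3*M)
-54*r(x, w(-5*(-2))) - 27 = -54*(-12 - 3*(-9)) - 27 = -54*(-12 + 27) - 27 = -54*15 - 27 = -810 - 27 = -837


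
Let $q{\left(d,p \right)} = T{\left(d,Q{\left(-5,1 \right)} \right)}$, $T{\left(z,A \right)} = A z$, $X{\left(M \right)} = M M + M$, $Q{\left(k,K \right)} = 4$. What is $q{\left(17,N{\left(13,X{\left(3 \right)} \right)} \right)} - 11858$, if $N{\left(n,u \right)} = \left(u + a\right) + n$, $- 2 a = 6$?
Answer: $-11790$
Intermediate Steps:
$a = -3$ ($a = \left(- \frac{1}{2}\right) 6 = -3$)
$X{\left(M \right)} = M + M^{2}$ ($X{\left(M \right)} = M^{2} + M = M + M^{2}$)
$N{\left(n,u \right)} = -3 + n + u$ ($N{\left(n,u \right)} = \left(u - 3\right) + n = \left(-3 + u\right) + n = -3 + n + u$)
$q{\left(d,p \right)} = 4 d$
$q{\left(17,N{\left(13,X{\left(3 \right)} \right)} \right)} - 11858 = 4 \cdot 17 - 11858 = 68 - 11858 = -11790$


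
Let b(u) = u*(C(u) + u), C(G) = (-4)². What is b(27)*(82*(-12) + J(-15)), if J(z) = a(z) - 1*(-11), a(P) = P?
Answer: -1147068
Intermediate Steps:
C(G) = 16
J(z) = 11 + z (J(z) = z - 1*(-11) = z + 11 = 11 + z)
b(u) = u*(16 + u)
b(27)*(82*(-12) + J(-15)) = (27*(16 + 27))*(82*(-12) + (11 - 15)) = (27*43)*(-984 - 4) = 1161*(-988) = -1147068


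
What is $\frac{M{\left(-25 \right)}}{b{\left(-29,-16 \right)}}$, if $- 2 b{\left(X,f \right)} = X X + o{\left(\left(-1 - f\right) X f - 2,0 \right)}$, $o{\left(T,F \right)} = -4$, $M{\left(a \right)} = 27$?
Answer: $- \frac{2}{31} \approx -0.064516$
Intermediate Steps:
$b{\left(X,f \right)} = 2 - \frac{X^{2}}{2}$ ($b{\left(X,f \right)} = - \frac{X X - 4}{2} = - \frac{X^{2} - 4}{2} = - \frac{-4 + X^{2}}{2} = 2 - \frac{X^{2}}{2}$)
$\frac{M{\left(-25 \right)}}{b{\left(-29,-16 \right)}} = \frac{27}{2 - \frac{\left(-29\right)^{2}}{2}} = \frac{27}{2 - \frac{841}{2}} = \frac{27}{- \frac{837}{2}} = 27 \left(- \frac{2}{837}\right) = - \frac{2}{31}$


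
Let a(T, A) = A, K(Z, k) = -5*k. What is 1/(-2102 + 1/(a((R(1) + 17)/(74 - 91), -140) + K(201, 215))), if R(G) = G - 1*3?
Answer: -1215/2553931 ≈ -0.00047574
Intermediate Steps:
R(G) = -3 + G (R(G) = G - 3 = -3 + G)
1/(-2102 + 1/(a((R(1) + 17)/(74 - 91), -140) + K(201, 215))) = 1/(-2102 + 1/(-140 - 5*215)) = 1/(-2102 + 1/(-140 - 1075)) = 1/(-2102 + 1/(-1215)) = 1/(-2102 - 1/1215) = 1/(-2553931/1215) = -1215/2553931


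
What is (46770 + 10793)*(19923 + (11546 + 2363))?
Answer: 1947471416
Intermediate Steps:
(46770 + 10793)*(19923 + (11546 + 2363)) = 57563*(19923 + 13909) = 57563*33832 = 1947471416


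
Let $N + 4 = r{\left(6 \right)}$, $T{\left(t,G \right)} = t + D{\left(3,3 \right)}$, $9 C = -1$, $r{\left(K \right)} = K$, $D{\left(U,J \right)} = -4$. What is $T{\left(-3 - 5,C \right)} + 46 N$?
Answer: $80$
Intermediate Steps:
$C = - \frac{1}{9}$ ($C = \frac{1}{9} \left(-1\right) = - \frac{1}{9} \approx -0.11111$)
$T{\left(t,G \right)} = -4 + t$ ($T{\left(t,G \right)} = t - 4 = -4 + t$)
$N = 2$ ($N = -4 + 6 = 2$)
$T{\left(-3 - 5,C \right)} + 46 N = \left(-4 - 8\right) + 46 \cdot 2 = \left(-4 - 8\right) + 92 = -12 + 92 = 80$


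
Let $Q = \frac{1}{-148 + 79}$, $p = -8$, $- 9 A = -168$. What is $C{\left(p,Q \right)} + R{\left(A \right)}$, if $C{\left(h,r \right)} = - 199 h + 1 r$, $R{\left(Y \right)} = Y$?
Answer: $\frac{37045}{23} \approx 1610.7$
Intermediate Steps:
$A = \frac{56}{3}$ ($A = \left(- \frac{1}{9}\right) \left(-168\right) = \frac{56}{3} \approx 18.667$)
$Q = - \frac{1}{69}$ ($Q = \frac{1}{-69} = - \frac{1}{69} \approx -0.014493$)
$C{\left(h,r \right)} = r - 199 h$ ($C{\left(h,r \right)} = - 199 h + r = r - 199 h$)
$C{\left(p,Q \right)} + R{\left(A \right)} = \left(- \frac{1}{69} - -1592\right) + \frac{56}{3} = \left(- \frac{1}{69} + 1592\right) + \frac{56}{3} = \frac{109847}{69} + \frac{56}{3} = \frac{37045}{23}$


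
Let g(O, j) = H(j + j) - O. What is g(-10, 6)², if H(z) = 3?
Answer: 169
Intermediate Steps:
g(O, j) = 3 - O
g(-10, 6)² = (3 - 1*(-10))² = (3 + 10)² = 13² = 169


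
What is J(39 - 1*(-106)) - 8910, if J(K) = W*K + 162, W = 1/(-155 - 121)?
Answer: -2414593/276 ≈ -8748.5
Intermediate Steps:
W = -1/276 (W = 1/(-276) = -1/276 ≈ -0.0036232)
J(K) = 162 - K/276 (J(K) = -K/276 + 162 = 162 - K/276)
J(39 - 1*(-106)) - 8910 = (162 - (39 - 1*(-106))/276) - 8910 = (162 - (39 + 106)/276) - 8910 = (162 - 1/276*145) - 8910 = (162 - 145/276) - 8910 = 44567/276 - 8910 = -2414593/276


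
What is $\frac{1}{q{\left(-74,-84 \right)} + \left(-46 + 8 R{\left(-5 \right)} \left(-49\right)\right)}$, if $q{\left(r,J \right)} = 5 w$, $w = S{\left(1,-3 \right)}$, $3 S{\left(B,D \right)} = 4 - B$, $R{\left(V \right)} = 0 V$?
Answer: $- \frac{1}{41} \approx -0.02439$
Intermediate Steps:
$R{\left(V \right)} = 0$
$S{\left(B,D \right)} = \frac{4}{3} - \frac{B}{3}$ ($S{\left(B,D \right)} = \frac{4 - B}{3} = \frac{4}{3} - \frac{B}{3}$)
$w = 1$ ($w = \frac{4}{3} - \frac{1}{3} = 1$)
$q{\left(r,J \right)} = 5$ ($q{\left(r,J \right)} = 5 \cdot 1 = 5$)
$\frac{1}{q{\left(-74,-84 \right)} + \left(-46 + 8 R{\left(-5 \right)} \left(-49\right)\right)} = \frac{1}{5 - \left(46 - 8 \cdot 0 \left(-49\right)\right)} = \frac{1}{5 + \left(-46 + 0 \left(-49\right)\right)} = \frac{1}{5 + \left(-46 + 0\right)} = \frac{1}{5 - 46} = \frac{1}{-41} = - \frac{1}{41}$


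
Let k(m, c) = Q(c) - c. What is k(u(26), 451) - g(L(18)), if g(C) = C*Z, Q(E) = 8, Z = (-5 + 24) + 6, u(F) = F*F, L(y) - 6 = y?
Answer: -1043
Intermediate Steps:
L(y) = 6 + y
u(F) = F²
Z = 25 (Z = 19 + 6 = 25)
g(C) = 25*C (g(C) = C*25 = 25*C)
k(m, c) = 8 - c
k(u(26), 451) - g(L(18)) = (8 - 1*451) - 25*(6 + 18) = (8 - 451) - 25*24 = -443 - 1*600 = -443 - 600 = -1043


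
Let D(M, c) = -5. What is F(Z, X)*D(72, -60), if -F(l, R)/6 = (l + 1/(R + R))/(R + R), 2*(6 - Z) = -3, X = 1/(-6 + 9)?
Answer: 405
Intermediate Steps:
X = ⅓ (X = 1/3 = ⅓ ≈ 0.33333)
Z = 15/2 (Z = 6 - ½*(-3) = 6 + 3/2 = 15/2 ≈ 7.5000)
F(l, R) = -3*(l + 1/(2*R))/R (F(l, R) = -6*(l + 1/(R + R))/(R + R) = -6*(l + 1/(2*R))/(2*R) = -6*(l + 1/(2*R))*1/(2*R) = -3*(l + 1/(2*R))/R)
F(Z, X)*D(72, -60) = (3*(-1 - 2*⅓*15/2)/(2*3⁻²))*(-5) = ((3/2)*9*(-1 - 5))*(-5) = ((3/2)*9*(-6))*(-5) = -81*(-5) = 405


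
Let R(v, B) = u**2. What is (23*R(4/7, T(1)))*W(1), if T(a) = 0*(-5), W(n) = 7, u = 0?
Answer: 0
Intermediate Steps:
T(a) = 0
R(v, B) = 0 (R(v, B) = 0**2 = 0)
(23*R(4/7, T(1)))*W(1) = (23*0)*7 = 0*7 = 0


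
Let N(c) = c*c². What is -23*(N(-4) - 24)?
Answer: 2024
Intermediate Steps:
N(c) = c³
-23*(N(-4) - 24) = -23*((-4)³ - 24) = -23*(-64 - 24) = -23*(-88) = 2024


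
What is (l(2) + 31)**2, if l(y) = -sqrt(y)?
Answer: (31 - sqrt(2))**2 ≈ 875.32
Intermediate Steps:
(l(2) + 31)**2 = (-sqrt(2) + 31)**2 = (31 - sqrt(2))**2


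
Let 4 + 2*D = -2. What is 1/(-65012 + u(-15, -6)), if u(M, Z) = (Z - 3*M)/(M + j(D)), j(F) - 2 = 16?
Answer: -1/64999 ≈ -1.5385e-5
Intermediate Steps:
D = -3 (D = -2 + (½)*(-2) = -2 - 1 = -3)
j(F) = 18 (j(F) = 2 + 16 = 18)
u(M, Z) = (Z - 3*M)/(18 + M) (u(M, Z) = (Z - 3*M)/(M + 18) = (Z - 3*M)/(18 + M))
1/(-65012 + u(-15, -6)) = 1/(-65012 + (-6 - 3*(-15))/(18 - 15)) = 1/(-65012 + (-6 + 45)/3) = 1/(-65012 + (⅓)*39) = 1/(-65012 + 13) = 1/(-64999) = -1/64999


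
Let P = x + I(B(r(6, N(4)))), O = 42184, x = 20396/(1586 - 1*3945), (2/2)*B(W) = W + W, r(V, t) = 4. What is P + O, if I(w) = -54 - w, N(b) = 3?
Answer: 99345402/2359 ≈ 42113.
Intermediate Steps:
B(W) = 2*W (B(W) = W + W = 2*W)
x = -20396/2359 (x = 20396/(1586 - 3945) = 20396/(-2359) = 20396*(-1/2359) = -20396/2359 ≈ -8.6460)
P = -166654/2359 (P = -20396/2359 + (-54 - 2*4) = -20396/2359 + (-54 - 1*8) = -20396/2359 + (-54 - 8) = -20396/2359 - 62 = -166654/2359 ≈ -70.646)
P + O = -166654/2359 + 42184 = 99345402/2359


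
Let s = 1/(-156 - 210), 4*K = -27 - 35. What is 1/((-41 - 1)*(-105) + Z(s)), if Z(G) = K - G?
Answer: 183/804194 ≈ 0.00022756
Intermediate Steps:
K = -31/2 (K = (-27 - 35)/4 = (1/4)*(-62) = -31/2 ≈ -15.500)
s = -1/366 (s = 1/(-366) = -1/366 ≈ -0.0027322)
Z(G) = -31/2 - G
1/((-41 - 1)*(-105) + Z(s)) = 1/((-41 - 1)*(-105) + (-31/2 - 1*(-1/366))) = 1/(-42*(-105) + (-31/2 + 1/366)) = 1/(4410 - 2836/183) = 1/(804194/183) = 183/804194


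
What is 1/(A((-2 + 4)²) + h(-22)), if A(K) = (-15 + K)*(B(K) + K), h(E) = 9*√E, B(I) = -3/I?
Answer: -52/4451 - 144*I*√22/48961 ≈ -0.011683 - 0.013795*I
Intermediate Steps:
A(K) = (-15 + K)*(K - 3/K) (A(K) = (-15 + K)*(-3/K + K) = (-15 + K)*(K - 3/K))
1/(A((-2 + 4)²) + h(-22)) = 1/((-3 + ((-2 + 4)²)² - 15*(-2 + 4)² + 45/((-2 + 4)²)) + 9*√(-22)) = 1/((-3 + (2²)² - 15*2² + 45/(2²)) + 9*(I*√22)) = 1/((-3 + 4² - 15*4 + 45/4) + 9*I*√22) = 1/((-3 + 16 - 60 + 45*(¼)) + 9*I*√22) = 1/((-3 + 16 - 60 + 45/4) + 9*I*√22) = 1/(-143/4 + 9*I*√22)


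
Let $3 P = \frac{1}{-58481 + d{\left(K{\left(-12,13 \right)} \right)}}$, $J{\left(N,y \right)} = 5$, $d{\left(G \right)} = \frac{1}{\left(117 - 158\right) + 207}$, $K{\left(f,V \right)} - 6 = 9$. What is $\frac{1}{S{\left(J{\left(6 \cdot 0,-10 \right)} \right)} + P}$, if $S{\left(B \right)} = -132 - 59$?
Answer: $- \frac{29123535}{5562595351} \approx -0.0052356$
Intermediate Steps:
$K{\left(f,V \right)} = 15$ ($K{\left(f,V \right)} = 6 + 9 = 15$)
$d{\left(G \right)} = \frac{1}{166}$ ($d{\left(G \right)} = \frac{1}{-41 + 207} = \frac{1}{166}$)
$P = - \frac{166}{29123535}$ ($P = \frac{1}{3 \left(-58481 + \frac{1}{166}\right)} = \frac{1}{3 \left(- \frac{9707845}{166}\right)} = \frac{1}{3} \left(- \frac{166}{9707845}\right) = - \frac{166}{29123535} \approx -5.6999 \cdot 10^{-6}$)
$S{\left(B \right)} = -191$
$\frac{1}{S{\left(J{\left(6 \cdot 0,-10 \right)} \right)} + P} = \frac{1}{-191 - \frac{166}{29123535}} = \frac{1}{- \frac{5562595351}{29123535}} = - \frac{29123535}{5562595351}$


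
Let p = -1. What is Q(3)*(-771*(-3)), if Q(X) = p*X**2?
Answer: -20817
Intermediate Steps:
Q(X) = -X**2
Q(3)*(-771*(-3)) = (-1*3**2)*(-771*(-3)) = -1*9*2313 = -9*2313 = -20817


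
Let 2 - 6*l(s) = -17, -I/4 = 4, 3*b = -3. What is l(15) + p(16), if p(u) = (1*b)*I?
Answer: 115/6 ≈ 19.167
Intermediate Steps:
b = -1 (b = (⅓)*(-3) = -1)
I = -16 (I = -4*4 = -16)
l(s) = 19/6 (l(s) = ⅓ - ⅙*(-17) = ⅓ + 17/6 = 19/6)
p(u) = 16 (p(u) = (1*(-1))*(-16) = -1*(-16) = 16)
l(15) + p(16) = 19/6 + 16 = 115/6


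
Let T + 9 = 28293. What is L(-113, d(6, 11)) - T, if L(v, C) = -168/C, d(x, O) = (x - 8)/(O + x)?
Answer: -26856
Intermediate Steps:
T = 28284 (T = -9 + 28293 = 28284)
d(x, O) = (-8 + x)/(O + x)
L(-113, d(6, 11)) - T = -168*(11 + 6)/(-8 + 6) - 1*28284 = -168/(-2/17) - 28284 = -168*(-17/2) - 28284 = 1428 - 28284 = -26856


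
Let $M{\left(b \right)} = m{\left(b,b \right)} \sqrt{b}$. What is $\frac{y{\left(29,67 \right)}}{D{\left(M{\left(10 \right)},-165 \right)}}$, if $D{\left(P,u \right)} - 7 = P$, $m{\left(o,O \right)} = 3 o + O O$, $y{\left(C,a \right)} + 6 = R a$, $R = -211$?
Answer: $\frac{99001}{168951} - \frac{1838590 \sqrt{10}}{168951} \approx -33.827$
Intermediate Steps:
$y{\left(C,a \right)} = -6 - 211 a$
$m{\left(o,O \right)} = O^{2} + 3 o$ ($m{\left(o,O \right)} = 3 o + O^{2} = O^{2} + 3 o$)
$M{\left(b \right)} = \sqrt{b} \left(b^{2} + 3 b\right)$ ($M{\left(b \right)} = \left(b^{2} + 3 b\right) \sqrt{b} = \sqrt{b} \left(b^{2} + 3 b\right)$)
$D{\left(P,u \right)} = 7 + P$
$\frac{y{\left(29,67 \right)}}{D{\left(M{\left(10 \right)},-165 \right)}} = \frac{-6 - 14137}{7 + 10^{\frac{3}{2}} \left(3 + 10\right)} = \frac{-6 - 14137}{7 + 10 \sqrt{10} \cdot 13} = - \frac{14143}{7 + 130 \sqrt{10}}$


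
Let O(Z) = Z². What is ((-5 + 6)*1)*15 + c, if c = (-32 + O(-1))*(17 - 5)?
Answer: -357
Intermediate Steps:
c = -372 (c = (-32 + (-1)²)*(17 - 5) = (-32 + 1)*12 = -31*12 = -372)
((-5 + 6)*1)*15 + c = ((-5 + 6)*1)*15 - 372 = (1*1)*15 - 372 = 1*15 - 372 = 15 - 372 = -357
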